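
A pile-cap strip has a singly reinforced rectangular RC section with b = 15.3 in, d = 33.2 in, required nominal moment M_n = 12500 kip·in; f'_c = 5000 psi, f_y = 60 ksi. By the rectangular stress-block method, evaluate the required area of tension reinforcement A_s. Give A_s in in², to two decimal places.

From M_n = 0.85 f'_c a b (d − a/2):
a = d − √(d² − 2M_n/(0.85 f'_c b)) = 33.2 − √(33.2² − 2 × 12500/(0.85 × 5 × 15.3)) = 6.409 in.
A_s = 0.85 f'_c a b / f_y = 0.85 × 5 × 6.409 × 15.3 / 60 = 6.946 in².

A_s ≈ 6.95 in²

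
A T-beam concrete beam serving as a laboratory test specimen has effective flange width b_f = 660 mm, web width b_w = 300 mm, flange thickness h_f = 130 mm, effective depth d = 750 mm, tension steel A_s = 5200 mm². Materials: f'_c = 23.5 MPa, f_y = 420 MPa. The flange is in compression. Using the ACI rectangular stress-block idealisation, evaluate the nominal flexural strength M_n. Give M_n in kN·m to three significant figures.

M_n ≈ 1450 kN·m

Tension: T = A_s f_y = 5200 × 420 = 2184000 N.
Try a within the flange: a = T/(0.85 f'_c b_f) = 2184000/(0.85 × 23.5 × 660) = 165.66 mm.
a = 165.66 > h_f = 130 mm: the block extends into the web. Split into flange-overhang and web parts.
C_f = 0.85 f'_c (b_f − b_w) h_f = 0.85 × 23.5 × (660 − 300) × 130 = 934830 N.
Remaining web compression depth: a_w = (T − C_f)/(0.85 f'_c b_w) = (2184000 − 934830)/(0.85 × 23.5 × 300) = 208.46 mm.
M_n = C_f(d − h_f/2) + (T − C_f)(d − a_w/2) = 934830 × (750 − 65) + 1249170 × (750 − 104.23) = 640.36 + 806.68 = 1447.04 × 10⁶ N·mm.
M_n = 1447.04 kN·m.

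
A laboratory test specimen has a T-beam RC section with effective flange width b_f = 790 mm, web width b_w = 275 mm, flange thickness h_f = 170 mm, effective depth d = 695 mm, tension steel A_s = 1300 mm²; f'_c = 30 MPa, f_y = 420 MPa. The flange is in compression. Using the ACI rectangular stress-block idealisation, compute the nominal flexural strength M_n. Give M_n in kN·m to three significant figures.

Tension: T = A_s f_y = 1300 × 420 = 546000 N.
Try a within the flange: a = T/(0.85 f'_c b_f) = 546000/(0.85 × 30 × 790) = 27.10 mm.
Since a = 27.10 ≤ h_f = 170 mm, the stress block lies entirely in the flange; analyse as a rectangular beam of width b_f.
M_n = T(d − a/2) = 546000 × (695 − 13.55) = 372.07 × 10⁶ N·mm.
M_n = 372.07 kN·m.

M_n ≈ 372 kN·m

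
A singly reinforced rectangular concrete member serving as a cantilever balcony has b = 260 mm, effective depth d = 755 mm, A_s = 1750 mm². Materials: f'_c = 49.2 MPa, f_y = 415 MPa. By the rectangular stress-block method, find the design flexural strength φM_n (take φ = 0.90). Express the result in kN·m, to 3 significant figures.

φM_n ≈ 472 kN·m

T = A_s f_y = 1750 × 415 = 726250 N = 726.25 kN.
From C = T: a = T/(0.85 f'_c b) = 726250/(0.85 × 49.2 × 260) = 66.79 mm.
M_n = T(d − a/2) = 726.25 kN × (755 − 33.395) mm = 524.07 kN·m.
φM_n = 0.90 × 524.07 = 471.66 kN·m.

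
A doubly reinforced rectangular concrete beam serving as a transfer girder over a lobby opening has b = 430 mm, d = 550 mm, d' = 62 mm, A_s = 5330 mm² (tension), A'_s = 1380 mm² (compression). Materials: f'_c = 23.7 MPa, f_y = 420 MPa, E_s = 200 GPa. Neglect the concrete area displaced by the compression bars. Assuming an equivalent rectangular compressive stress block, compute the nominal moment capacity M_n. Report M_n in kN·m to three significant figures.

Assume both tension and compression steel yield.
Net tension couple steel: A_s − A'_s = 3950 mm².
a = (A_s − A'_s) f_y / (0.85 f'_c b) = 1659000/(0.85 × 23.7 × 430) = 191.52 mm.
c = a/β₁ = 191.52/0.85 = 225.32 mm; ε'_s = 0.003(c − d')/c = 0.0022 ≥ f_y/E_s = 0.0021, so compression steel does yield.
M_n = (A_s − A'_s) f_y (d − a/2) + A'_s f_y (d − d') = [1659000 × (550 − 95.76) + 579600 × (550 − 62)] × 10⁻⁶ = 753.58 + 282.84 = 1036.42 kN·m.

M_n ≈ 1040 kN·m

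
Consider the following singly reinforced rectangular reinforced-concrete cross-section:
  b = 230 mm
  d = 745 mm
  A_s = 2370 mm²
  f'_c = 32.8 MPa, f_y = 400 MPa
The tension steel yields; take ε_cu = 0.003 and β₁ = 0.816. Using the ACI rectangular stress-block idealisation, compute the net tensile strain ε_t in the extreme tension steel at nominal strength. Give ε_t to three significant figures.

a = A_s f_y/(0.85 f'_c b) = 147.84 mm.
β₁ = 0.816, so c = a/β₁ = 147.84/0.816 = 181.18 mm.
From the linear strain diagram with ε_cu = 0.003: ε_t = 0.003 (d − c)/c = 0.003 × (745 − 181.18)/181.18 = 0.00934.
Since ε_t ≥ 0.005, the section is tension-controlled.

ε_t ≈ 0.00934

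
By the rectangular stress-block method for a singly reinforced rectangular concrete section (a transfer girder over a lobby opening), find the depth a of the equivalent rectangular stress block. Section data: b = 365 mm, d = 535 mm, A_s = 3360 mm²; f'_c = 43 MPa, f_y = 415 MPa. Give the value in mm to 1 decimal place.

T = A_s f_y = 3360 × 415 = 1394400 N = 1394.4 kN.
Setting C = 0.85 f'_c a b equal to T: a = 1394400/(0.85 × 43 × 365) = 104.5 mm.

a ≈ 104.5 mm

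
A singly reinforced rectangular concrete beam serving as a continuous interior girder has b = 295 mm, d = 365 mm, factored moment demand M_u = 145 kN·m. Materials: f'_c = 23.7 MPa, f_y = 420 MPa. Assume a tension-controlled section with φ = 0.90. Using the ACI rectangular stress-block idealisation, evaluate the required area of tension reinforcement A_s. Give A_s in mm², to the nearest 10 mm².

A_s ≈ 1190 mm²

M_n = M_u/φ = 145/0.90 = 161.111 kN·m.
With M_n = 0.85 f'_c a b (d − a/2), solve the quadratic for a:
a = d − √(d² − 2M_n/(0.85 f'_c b)) = 365 − √(365² − 2 × 161.111×10⁶/(0.85 × 23.7 × 295)) = 83.92 mm.
A_s = 0.85 f'_c a b / f_y = 0.85 × 23.7 × 83.92 × 295 / 420 = 1187.4 mm².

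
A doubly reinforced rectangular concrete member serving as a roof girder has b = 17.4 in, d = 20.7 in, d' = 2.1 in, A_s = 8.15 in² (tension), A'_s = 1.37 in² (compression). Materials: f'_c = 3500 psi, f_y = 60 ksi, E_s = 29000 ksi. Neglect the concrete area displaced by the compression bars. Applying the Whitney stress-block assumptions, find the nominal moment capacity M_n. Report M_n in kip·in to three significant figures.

Assume both steels yield.
a = (A_s − A'_s) f_y/(0.85 f'_c b) = (8.15 − 1.37) × 60/(0.85 × 3.5 × 17.4) = 7.859 in.
c = a/β₁ = 7.859/0.85 = 9.246 in; ε'_s = 0.003(c − d')/c = 0.0023 ≥ ε_y = 0.0021, so the compression steel yields.
M_n = (A_s − A'_s) f_y (d − a/2) + A'_s f_y (d − d') = 406.8 × (20.7 − 3.9295) + 82.2 × (20.7 − 2.1) = 6822.2 + 1528.9 = 8351.1 kip·in.

M_n ≈ 8350 kip·in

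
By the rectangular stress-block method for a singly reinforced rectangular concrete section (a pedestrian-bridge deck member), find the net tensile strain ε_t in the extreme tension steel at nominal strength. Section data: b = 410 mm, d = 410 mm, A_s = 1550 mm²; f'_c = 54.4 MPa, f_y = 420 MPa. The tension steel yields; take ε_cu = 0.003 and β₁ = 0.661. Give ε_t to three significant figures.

ε_t ≈ 0.0207

a = A_s f_y/(0.85 f'_c b) = 34.34 mm.
β₁ = 0.661, so c = a/β₁ = 34.34/0.661 = 51.95 mm.
From the linear strain diagram with ε_cu = 0.003: ε_t = 0.003 (d − c)/c = 0.003 × (410 − 51.95)/51.95 = 0.0207.
Since ε_t ≥ 0.005, the section is tension-controlled.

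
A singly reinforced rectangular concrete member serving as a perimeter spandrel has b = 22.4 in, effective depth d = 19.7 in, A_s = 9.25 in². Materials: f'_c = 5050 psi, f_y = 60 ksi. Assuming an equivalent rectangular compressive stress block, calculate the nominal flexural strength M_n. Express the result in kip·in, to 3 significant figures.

T = A_s f_y = 9.25 × 60 = 555 kips.
a = T/(0.85 f'_c b) = 555/(0.85 × 5.05 × 22.4) = 5.772 in.
M_n = T(d − a/2) = 555 × (19.7 − 2.886) = 9331.8 kip·in.

M_n ≈ 9330 kip·in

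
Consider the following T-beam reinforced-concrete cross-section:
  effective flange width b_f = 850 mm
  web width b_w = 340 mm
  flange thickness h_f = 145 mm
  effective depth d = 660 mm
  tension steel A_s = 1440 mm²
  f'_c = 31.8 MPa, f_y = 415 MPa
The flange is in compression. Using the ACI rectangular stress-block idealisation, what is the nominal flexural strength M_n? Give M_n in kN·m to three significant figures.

Tension: T = A_s f_y = 1440 × 415 = 597600 N.
Try a within the flange: a = T/(0.85 f'_c b_f) = 597600/(0.85 × 31.8 × 850) = 26.01 mm.
Since a = 26.01 ≤ h_f = 145 mm, the stress block lies entirely in the flange; analyse as a rectangular beam of width b_f.
M_n = T(d − a/2) = 597600 × (660 − 13.005) = 386.64 × 10⁶ N·mm.
M_n = 386.64 kN·m.

M_n ≈ 387 kN·m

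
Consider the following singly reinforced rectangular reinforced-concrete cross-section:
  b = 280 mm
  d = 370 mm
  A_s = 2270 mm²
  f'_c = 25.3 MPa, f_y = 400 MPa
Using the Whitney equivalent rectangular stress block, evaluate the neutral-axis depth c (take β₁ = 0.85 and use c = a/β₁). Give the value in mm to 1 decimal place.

T = A_s f_y = 2270 × 400 = 908000 N = 908 kN.
Setting C = 0.85 f'_c a b equal to T: a = 908000/(0.85 × 25.3 × 280) = 150.795 mm.
With β₁ = 0.85, c = a/β₁ = 150.795/0.85 = 177.4 mm.

c ≈ 177.4 mm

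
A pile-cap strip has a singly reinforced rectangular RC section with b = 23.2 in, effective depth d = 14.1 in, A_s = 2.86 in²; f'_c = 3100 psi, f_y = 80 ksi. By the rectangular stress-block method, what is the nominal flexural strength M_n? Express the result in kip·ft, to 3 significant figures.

M_n ≈ 233 kip·ft

T = A_s f_y = 2.86 × 80 = 228.8 kips.
a = T/(0.85 f'_c b) = 228.8/(0.85 × 3.1 × 23.2) = 3.743 in.
M_n = T(d − a/2) = 228.8 × (14.1 − 1.8715) = 2797.9 kip·in = 2797.9/12 = 233.16 kip·ft.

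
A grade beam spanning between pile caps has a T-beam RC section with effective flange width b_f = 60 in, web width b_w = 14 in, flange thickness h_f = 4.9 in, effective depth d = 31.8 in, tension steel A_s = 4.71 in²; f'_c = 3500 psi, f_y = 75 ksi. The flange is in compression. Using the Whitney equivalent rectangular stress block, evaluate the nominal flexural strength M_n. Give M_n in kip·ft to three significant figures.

M_n ≈ 907 kip·ft

Tension: T = A_s f_y = 4.71 × 75 = 353.25 kips.
Try a within the flange: a = T/(0.85 f'_c b_f) = 353.25/(0.85 × 3.5 × 60) = 1.979 in.
Since a = 1.979 ≤ h_f = 4.9 in, the stress block lies entirely in the flange; analyse as a rectangular beam of width b_f.
M_n = T(d − a/2) = 353.25 × (31.8 − 0.9895) = 10883.8 kip·in.
M_n = 10883.8/12 = 906.98 kip·ft.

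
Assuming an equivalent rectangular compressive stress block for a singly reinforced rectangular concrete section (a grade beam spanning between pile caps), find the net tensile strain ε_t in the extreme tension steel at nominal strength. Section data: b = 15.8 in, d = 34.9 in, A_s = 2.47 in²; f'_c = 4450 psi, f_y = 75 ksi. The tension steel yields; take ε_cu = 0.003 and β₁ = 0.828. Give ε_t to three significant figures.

ε_t ≈ 0.0250

a = A_s f_y/(0.85 f'_c b) = 3.100 in.
β₁ = 0.828, so c = a/β₁ = 3.100/0.828 = 3.744 in.
From the linear strain diagram with ε_cu = 0.003: ε_t = 0.003 (d − c)/c = 0.003 × (34.9 − 3.744)/3.744 = 0.0250.
Since ε_t ≥ 0.005, the section is tension-controlled.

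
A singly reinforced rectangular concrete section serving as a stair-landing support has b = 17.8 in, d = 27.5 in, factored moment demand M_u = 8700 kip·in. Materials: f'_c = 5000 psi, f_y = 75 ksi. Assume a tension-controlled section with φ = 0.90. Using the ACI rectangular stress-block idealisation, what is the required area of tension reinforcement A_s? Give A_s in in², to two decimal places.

M_n = M_u/φ = 8700/0.90 = 9666.67 kip·in.
From M_n = 0.85 f'_c a b (d − a/2):
a = d − √(d² − 2M_n/(0.85 f'_c b)) = 27.5 − √(27.5² − 2 × 9666.67/(0.85 × 5 × 17.8)) = 5.124 in.
A_s = 0.85 f'_c a b / f_y = 0.85 × 5 × 5.124 × 17.8 / 75 = 5.168 in².

A_s ≈ 5.17 in²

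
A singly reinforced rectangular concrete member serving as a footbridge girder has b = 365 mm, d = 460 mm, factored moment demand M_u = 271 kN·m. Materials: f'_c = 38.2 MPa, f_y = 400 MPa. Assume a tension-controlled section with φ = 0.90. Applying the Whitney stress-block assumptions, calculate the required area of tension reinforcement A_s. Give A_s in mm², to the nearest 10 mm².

A_s ≈ 1750 mm²

M_n = M_u/φ = 271/0.90 = 301.111 kN·m.
With M_n = 0.85 f'_c a b (d − a/2), solve the quadratic for a:
a = d − √(d² − 2M_n/(0.85 f'_c b)) = 460 − √(460² − 2 × 301.111×10⁶/(0.85 × 38.2 × 365)) = 59.02 mm.
A_s = 0.85 f'_c a b / f_y = 0.85 × 38.2 × 59.02 × 365 / 400 = 1748.7 mm².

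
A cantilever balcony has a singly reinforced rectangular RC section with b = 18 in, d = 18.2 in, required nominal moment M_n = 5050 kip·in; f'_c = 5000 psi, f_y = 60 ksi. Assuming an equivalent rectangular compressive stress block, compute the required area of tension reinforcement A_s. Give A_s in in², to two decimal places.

A_s ≈ 5.21 in²

From M_n = 0.85 f'_c a b (d − a/2):
a = d − √(d² − 2M_n/(0.85 f'_c b)) = 18.2 − √(18.2² − 2 × 5050/(0.85 × 5 × 18)) = 4.086 in.
A_s = 0.85 f'_c a b / f_y = 0.85 × 5 × 4.086 × 18 / 60 = 5.210 in².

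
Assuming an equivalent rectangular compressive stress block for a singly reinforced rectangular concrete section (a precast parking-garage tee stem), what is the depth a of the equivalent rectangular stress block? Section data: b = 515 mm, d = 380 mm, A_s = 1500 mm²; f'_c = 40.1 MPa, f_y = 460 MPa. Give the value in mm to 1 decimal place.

a ≈ 39.3 mm

T = A_s f_y = 1500 × 460 = 690000 N = 690 kN.
Setting C = 0.85 f'_c a b equal to T: a = 690000/(0.85 × 40.1 × 515) = 39.3 mm.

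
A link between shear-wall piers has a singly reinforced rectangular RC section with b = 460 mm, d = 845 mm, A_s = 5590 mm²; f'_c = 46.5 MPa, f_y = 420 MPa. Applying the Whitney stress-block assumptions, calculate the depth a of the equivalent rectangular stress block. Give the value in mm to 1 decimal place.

T = A_s f_y = 5590 × 420 = 2347800 N = 2347.8 kN.
Setting C = 0.85 f'_c a b equal to T: a = 2347800/(0.85 × 46.5 × 460) = 129.1 mm.

a ≈ 129.1 mm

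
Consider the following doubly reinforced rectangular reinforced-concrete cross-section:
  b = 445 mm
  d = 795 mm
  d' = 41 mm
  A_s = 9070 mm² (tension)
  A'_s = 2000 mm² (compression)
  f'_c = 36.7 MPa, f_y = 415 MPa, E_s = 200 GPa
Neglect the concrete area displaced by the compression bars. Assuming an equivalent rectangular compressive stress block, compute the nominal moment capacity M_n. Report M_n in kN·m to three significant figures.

Assume both tension and compression steel yield.
Net tension couple steel: A_s − A'_s = 7070 mm².
a = (A_s − A'_s) f_y / (0.85 f'_c b) = 2934050/(0.85 × 36.7 × 445) = 211.36 mm.
c = a/β₁ = 211.36/0.788 = 268.22 mm; ε'_s = 0.003(c − d')/c = 0.0025 ≥ f_y/E_s = 0.0021, so compression steel does yield.
M_n = (A_s − A'_s) f_y (d − a/2) + A'_s f_y (d − d') = [2934050 × (795 − 105.68) + 830000 × (795 − 41)] × 10⁻⁶ = 2022.50 + 625.82 = 2648.32 kN·m.

M_n ≈ 2650 kN·m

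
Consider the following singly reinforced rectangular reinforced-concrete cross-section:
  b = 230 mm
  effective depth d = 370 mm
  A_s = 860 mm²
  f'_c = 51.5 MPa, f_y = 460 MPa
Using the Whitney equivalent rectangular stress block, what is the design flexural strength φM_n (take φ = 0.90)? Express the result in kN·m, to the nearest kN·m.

T = A_s f_y = 860 × 460 = 395600 N = 395.6 kN.
From C = T: a = T/(0.85 f'_c b) = 395600/(0.85 × 51.5 × 230) = 39.29 mm.
M_n = T(d − a/2) = 395.6 kN × (370 − 19.645) mm = 138.60 kN·m.
φM_n = 0.90 × 138.60 = 124.74 kN·m.

φM_n ≈ 125 kN·m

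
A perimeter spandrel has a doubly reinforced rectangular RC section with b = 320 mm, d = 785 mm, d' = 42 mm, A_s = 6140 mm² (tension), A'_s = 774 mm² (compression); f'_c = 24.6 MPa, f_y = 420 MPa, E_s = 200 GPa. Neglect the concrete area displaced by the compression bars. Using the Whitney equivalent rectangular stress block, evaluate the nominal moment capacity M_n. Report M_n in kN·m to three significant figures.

M_n ≈ 1630 kN·m

Assume both tension and compression steel yield.
Net tension couple steel: A_s − A'_s = 5366 mm².
a = (A_s − A'_s) f_y / (0.85 f'_c b) = 2253720/(0.85 × 24.6 × 320) = 336.82 mm.
c = a/β₁ = 336.82/0.85 = 396.26 mm; ε'_s = 0.003(c − d')/c = 0.0027 ≥ f_y/E_s = 0.0021, so compression steel does yield.
M_n = (A_s − A'_s) f_y (d − a/2) + A'_s f_y (d − d') = [2253720 × (785 − 168.41) + 325080 × (785 − 42)] × 10⁻⁶ = 1389.62 + 241.53 = 1631.15 kN·m.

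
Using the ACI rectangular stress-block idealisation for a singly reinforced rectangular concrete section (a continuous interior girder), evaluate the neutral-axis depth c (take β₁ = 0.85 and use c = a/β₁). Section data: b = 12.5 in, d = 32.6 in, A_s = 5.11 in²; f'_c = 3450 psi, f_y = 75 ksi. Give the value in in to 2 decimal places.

T = A_s f_y = 5.11 × 75 = 383.25 kips.
a = T/(0.85 f'_c b) = 383.25/(0.85 × 3.45 × 12.5) = 10.4552 in.
With β₁ = 0.85, c = a/β₁ = 10.4552/0.85 = 12.30 in.

c ≈ 12.30 in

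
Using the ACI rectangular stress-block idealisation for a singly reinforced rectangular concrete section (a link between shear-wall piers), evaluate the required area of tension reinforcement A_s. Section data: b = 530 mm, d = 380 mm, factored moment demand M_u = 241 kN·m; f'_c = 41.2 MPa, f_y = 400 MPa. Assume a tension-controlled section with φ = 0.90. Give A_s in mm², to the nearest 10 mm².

A_s ≈ 1860 mm²

M_n = M_u/φ = 241/0.90 = 267.778 kN·m.
With M_n = 0.85 f'_c a b (d − a/2), solve the quadratic for a:
a = d − √(d² − 2M_n/(0.85 f'_c b)) = 380 − √(380² − 2 × 267.778×10⁶/(0.85 × 41.2 × 530)) = 40.08 mm.
A_s = 0.85 f'_c a b / f_y = 0.85 × 41.2 × 40.08 × 530 / 400 = 1859.8 mm².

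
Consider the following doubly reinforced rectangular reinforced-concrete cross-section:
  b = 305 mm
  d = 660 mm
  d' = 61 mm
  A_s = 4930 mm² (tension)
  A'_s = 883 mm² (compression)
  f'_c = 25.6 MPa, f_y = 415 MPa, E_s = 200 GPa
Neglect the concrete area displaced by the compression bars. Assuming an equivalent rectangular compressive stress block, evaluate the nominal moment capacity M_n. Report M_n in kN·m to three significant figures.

Assume both tension and compression steel yield.
Net tension couple steel: A_s − A'_s = 4047 mm².
a = (A_s − A'_s) f_y / (0.85 f'_c b) = 1679505/(0.85 × 25.6 × 305) = 253.06 mm.
c = a/β₁ = 253.06/0.85 = 297.72 mm; ε'_s = 0.003(c − d')/c = 0.0024 ≥ f_y/E_s = 0.0021, so compression steel does yield.
M_n = (A_s − A'_s) f_y (d − a/2) + A'_s f_y (d − d') = [1679505 × (660 − 126.53) + 366445 × (660 − 61)] × 10⁻⁶ = 895.97 + 219.50 = 1115.47 kN·m.

M_n ≈ 1120 kN·m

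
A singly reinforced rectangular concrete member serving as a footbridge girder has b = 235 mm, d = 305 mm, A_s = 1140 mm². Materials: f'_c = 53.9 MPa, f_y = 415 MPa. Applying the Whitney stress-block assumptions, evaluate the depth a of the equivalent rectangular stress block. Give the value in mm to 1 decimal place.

T = A_s f_y = 1140 × 415 = 473100 N = 473.1 kN.
Setting C = 0.85 f'_c a b equal to T: a = 473100/(0.85 × 53.9 × 235) = 43.9 mm.

a ≈ 43.9 mm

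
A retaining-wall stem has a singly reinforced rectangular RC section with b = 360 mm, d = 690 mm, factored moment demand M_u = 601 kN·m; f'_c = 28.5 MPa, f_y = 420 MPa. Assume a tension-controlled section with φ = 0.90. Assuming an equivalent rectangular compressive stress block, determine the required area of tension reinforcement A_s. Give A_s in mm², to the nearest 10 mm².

M_n = M_u/φ = 601/0.90 = 667.778 kN·m.
With M_n = 0.85 f'_c a b (d − a/2), solve the quadratic for a:
a = d − √(d² − 2M_n/(0.85 f'_c b)) = 690 − √(690² − 2 × 667.778×10⁶/(0.85 × 28.5 × 360)) = 121.71 mm.
A_s = 0.85 f'_c a b / f_y = 0.85 × 28.5 × 121.71 × 360 / 420 = 2527.2 mm².

A_s ≈ 2530 mm²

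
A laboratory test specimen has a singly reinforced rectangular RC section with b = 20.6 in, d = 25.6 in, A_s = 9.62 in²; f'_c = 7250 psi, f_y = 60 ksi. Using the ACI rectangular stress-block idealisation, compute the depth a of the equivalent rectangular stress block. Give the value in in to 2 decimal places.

a ≈ 4.55 in

T = A_s f_y = 9.62 × 60 = 577.2 kips.
a = T/(0.85 f'_c b) = 577.2/(0.85 × 7.25 × 20.6) = 4.55 in.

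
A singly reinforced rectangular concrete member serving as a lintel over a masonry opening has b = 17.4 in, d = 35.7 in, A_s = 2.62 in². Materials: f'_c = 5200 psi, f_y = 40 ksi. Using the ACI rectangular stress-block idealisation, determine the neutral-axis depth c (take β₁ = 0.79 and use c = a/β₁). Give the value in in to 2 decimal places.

c ≈ 1.72 in

T = A_s f_y = 2.62 × 40 = 104.8 kips.
a = T/(0.85 f'_c b) = 104.8/(0.85 × 5.2 × 17.4) = 1.3627 in.
With β₁ = 0.79, c = a/β₁ = 1.3627/0.79 = 1.72 in.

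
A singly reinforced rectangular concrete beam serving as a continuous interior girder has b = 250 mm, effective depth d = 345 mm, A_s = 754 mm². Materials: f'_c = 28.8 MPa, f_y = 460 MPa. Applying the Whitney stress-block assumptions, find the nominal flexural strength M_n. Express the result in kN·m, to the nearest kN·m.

T = A_s f_y = 754 × 460 = 346840 N = 346.84 kN.
From C = T: a = T/(0.85 f'_c b) = 346840/(0.85 × 28.8 × 250) = 56.67 mm.
M_n = T(d − a/2) = 346.84 kN × (345 − 28.335) mm = 109.83 kN·m.

M_n ≈ 110 kN·m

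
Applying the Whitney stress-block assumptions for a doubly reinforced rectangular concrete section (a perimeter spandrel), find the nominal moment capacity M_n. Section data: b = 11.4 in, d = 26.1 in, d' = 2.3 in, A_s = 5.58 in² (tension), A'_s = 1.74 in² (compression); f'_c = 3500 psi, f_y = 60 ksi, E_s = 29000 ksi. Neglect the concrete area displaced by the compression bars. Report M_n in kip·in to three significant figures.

Assume both steels yield.
a = (A_s − A'_s) f_y/(0.85 f'_c b) = (5.58 − 1.74) × 60/(0.85 × 3.5 × 11.4) = 6.793 in.
c = a/β₁ = 6.793/0.85 = 7.992 in; ε'_s = 0.003(c − d')/c = 0.0021 ≥ ε_y = 0.0021, so the compression steel yields.
M_n = (A_s − A'_s) f_y (d − a/2) + A'_s f_y (d − d') = 230.4 × (26.1 − 3.3965) + 104.4 × (26.1 − 2.3) = 5230.9 + 2484.7 = 7715.6 kip·in.

M_n ≈ 7720 kip·in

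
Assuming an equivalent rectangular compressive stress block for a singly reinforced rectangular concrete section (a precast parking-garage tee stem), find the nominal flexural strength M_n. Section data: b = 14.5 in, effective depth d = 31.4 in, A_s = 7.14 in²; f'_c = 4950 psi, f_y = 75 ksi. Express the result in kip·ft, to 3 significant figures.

M_n ≈ 1210 kip·ft

T = A_s f_y = 7.14 × 75 = 535.5 kips.
a = T/(0.85 f'_c b) = 535.5/(0.85 × 4.95 × 14.5) = 8.777 in.
M_n = T(d − a/2) = 535.5 × (31.4 − 4.3885) = 14464.7 kip·in = 14464.7/12 = 1205.39 kip·ft.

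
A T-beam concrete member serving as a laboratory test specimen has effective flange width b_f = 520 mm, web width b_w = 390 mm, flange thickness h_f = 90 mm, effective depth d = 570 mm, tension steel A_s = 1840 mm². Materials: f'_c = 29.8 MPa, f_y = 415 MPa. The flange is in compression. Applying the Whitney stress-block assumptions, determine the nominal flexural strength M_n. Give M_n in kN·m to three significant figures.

Tension: T = A_s f_y = 1840 × 415 = 763600 N.
Try a within the flange: a = T/(0.85 f'_c b_f) = 763600/(0.85 × 29.8 × 520) = 57.97 mm.
Since a = 57.97 ≤ h_f = 90 mm, the stress block lies entirely in the flange; analyse as a rectangular beam of width b_f.
M_n = T(d − a/2) = 763600 × (570 − 28.985) = 413.12 × 10⁶ N·mm.
M_n = 413.12 kN·m.

M_n ≈ 413 kN·m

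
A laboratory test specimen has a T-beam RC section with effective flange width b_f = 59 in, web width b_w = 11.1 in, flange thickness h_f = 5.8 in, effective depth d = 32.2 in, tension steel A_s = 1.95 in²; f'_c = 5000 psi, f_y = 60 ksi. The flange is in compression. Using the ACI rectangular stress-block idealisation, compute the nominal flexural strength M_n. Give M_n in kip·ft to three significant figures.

Tension: T = A_s f_y = 1.95 × 60 = 117 kips.
Try a within the flange: a = T/(0.85 f'_c b_f) = 117/(0.85 × 5 × 59) = 0.467 in.
Since a = 0.467 ≤ h_f = 5.8 in, the stress block lies entirely in the flange; analyse as a rectangular beam of width b_f.
M_n = T(d − a/2) = 117 × (32.2 − 0.2335) = 3740.1 kip·in.
M_n = 3740.1/12 = 311.68 kip·ft.

M_n ≈ 312 kip·ft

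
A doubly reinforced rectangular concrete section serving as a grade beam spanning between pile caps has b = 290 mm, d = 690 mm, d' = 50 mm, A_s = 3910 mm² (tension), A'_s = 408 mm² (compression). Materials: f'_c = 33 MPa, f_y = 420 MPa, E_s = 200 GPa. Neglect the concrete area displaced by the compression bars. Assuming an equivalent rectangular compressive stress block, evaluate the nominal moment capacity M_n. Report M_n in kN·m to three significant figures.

Assume both tension and compression steel yield.
Net tension couple steel: A_s − A'_s = 3502 mm².
a = (A_s − A'_s) f_y / (0.85 f'_c b) = 1470840/(0.85 × 33 × 290) = 180.82 mm.
c = a/β₁ = 180.82/0.814 = 222.14 mm; ε'_s = 0.003(c − d')/c = 0.0023 ≥ f_y/E_s = 0.0021, so compression steel does yield.
M_n = (A_s − A'_s) f_y (d − a/2) + A'_s f_y (d − d') = [1470840 × (690 − 90.41) + 171360 × (690 − 50)] × 10⁻⁶ = 881.90 + 109.67 = 991.57 kN·m.

M_n ≈ 992 kN·m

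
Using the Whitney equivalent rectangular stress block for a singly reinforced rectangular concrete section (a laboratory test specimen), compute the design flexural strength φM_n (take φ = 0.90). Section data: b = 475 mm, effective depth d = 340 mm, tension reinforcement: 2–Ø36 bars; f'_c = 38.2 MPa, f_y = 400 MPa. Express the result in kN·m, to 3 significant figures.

φM_n ≈ 230 kN·m

A_s = 2 × 1018 = 2036 mm².
T = A_s f_y = 2036 × 400 = 814400 N = 814.4 kN.
From C = T: a = T/(0.85 f'_c b) = 814400/(0.85 × 38.2 × 475) = 52.80 mm.
M_n = T(d − a/2) = 814.4 kN × (340 − 26.4) mm = 255.40 kN·m.
φM_n = 0.90 × 255.40 = 229.86 kN·m.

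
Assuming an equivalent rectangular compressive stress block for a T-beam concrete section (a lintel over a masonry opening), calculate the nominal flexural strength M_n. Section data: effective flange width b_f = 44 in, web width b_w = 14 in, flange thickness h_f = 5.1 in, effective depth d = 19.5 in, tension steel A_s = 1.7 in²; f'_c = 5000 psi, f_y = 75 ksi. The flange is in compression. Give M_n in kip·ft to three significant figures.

M_n ≈ 204 kip·ft

Tension: T = A_s f_y = 1.7 × 75 = 127.5 kips.
Try a within the flange: a = T/(0.85 f'_c b_f) = 127.5/(0.85 × 5 × 44) = 0.682 in.
Since a = 0.682 ≤ h_f = 5.1 in, the stress block lies entirely in the flange; analyse as a rectangular beam of width b_f.
M_n = T(d − a/2) = 127.5 × (19.5 − 0.341) = 2442.8 kip·in.
M_n = 2442.8/12 = 203.57 kip·ft.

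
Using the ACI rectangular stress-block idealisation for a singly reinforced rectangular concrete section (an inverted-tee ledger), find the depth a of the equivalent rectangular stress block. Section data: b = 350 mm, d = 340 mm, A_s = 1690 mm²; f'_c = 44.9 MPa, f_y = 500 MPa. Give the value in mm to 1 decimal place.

T = A_s f_y = 1690 × 500 = 845000 N = 845 kN.
Setting C = 0.85 f'_c a b equal to T: a = 845000/(0.85 × 44.9 × 350) = 63.3 mm.

a ≈ 63.3 mm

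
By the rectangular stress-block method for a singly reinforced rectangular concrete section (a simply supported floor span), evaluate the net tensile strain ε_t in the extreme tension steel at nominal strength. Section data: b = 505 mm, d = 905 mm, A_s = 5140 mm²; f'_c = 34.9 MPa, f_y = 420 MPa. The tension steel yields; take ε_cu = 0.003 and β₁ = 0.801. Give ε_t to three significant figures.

ε_t ≈ 0.0121

a = A_s f_y/(0.85 f'_c b) = 144.10 mm.
β₁ = 0.801, so c = a/β₁ = 144.10/0.801 = 179.90 mm.
From the linear strain diagram with ε_cu = 0.003: ε_t = 0.003 (d − c)/c = 0.003 × (905 − 179.90)/179.90 = 0.0121.
Since ε_t ≥ 0.005, the section is tension-controlled.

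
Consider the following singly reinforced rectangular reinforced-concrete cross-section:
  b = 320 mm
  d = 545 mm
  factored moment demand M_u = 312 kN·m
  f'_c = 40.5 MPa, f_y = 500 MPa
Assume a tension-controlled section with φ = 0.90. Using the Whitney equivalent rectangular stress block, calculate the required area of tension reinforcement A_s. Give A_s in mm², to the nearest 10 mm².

M_n = M_u/φ = 312/0.90 = 346.667 kN·m.
With M_n = 0.85 f'_c a b (d − a/2), solve the quadratic for a:
a = d − √(d² − 2M_n/(0.85 f'_c b)) = 545 − √(545² − 2 × 346.667×10⁶/(0.85 × 40.5 × 320)) = 61.18 mm.
A_s = 0.85 f'_c a b / f_y = 0.85 × 40.5 × 61.18 × 320 / 500 = 1347.9 mm².

A_s ≈ 1350 mm²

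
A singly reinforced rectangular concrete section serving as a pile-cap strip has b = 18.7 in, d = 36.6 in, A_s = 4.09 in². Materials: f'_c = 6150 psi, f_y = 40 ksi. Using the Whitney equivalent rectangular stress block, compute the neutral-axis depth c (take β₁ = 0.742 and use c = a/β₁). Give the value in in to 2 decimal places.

c ≈ 2.26 in

T = A_s f_y = 4.09 × 40 = 163.6 kips.
a = T/(0.85 f'_c b) = 163.6/(0.85 × 6.15 × 18.7) = 1.6736 in.
With β₁ = 0.742, c = a/β₁ = 1.6736/0.742 = 2.26 in.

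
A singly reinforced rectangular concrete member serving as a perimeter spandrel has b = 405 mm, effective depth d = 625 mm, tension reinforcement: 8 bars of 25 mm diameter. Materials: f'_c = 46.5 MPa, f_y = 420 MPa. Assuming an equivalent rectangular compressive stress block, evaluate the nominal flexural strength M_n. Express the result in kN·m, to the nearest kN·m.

M_n ≈ 946 kN·m

A_s = 8 × 491 = 3928 mm².
T = A_s f_y = 3928 × 420 = 1649760 N = 1649.76 kN.
From C = T: a = T/(0.85 f'_c b) = 1649760/(0.85 × 46.5 × 405) = 103.06 mm.
M_n = T(d − a/2) = 1649.76 kN × (625 − 51.53) mm = 946.09 kN·m.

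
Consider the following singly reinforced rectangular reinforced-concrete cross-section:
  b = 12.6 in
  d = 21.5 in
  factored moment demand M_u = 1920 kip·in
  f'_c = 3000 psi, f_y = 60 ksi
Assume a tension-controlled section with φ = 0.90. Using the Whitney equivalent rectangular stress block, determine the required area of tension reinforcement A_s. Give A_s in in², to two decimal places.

M_n = M_u/φ = 1920/0.90 = 2133.33 kip·in.
From M_n = 0.85 f'_c a b (d − a/2):
a = d − √(d² − 2M_n/(0.85 f'_c b)) = 21.5 − √(21.5² − 2 × 2133.33/(0.85 × 3 × 12.6)) = 3.349 in.
A_s = 0.85 f'_c a b / f_y = 0.85 × 3 × 3.349 × 12.6 / 60 = 1.793 in².

A_s ≈ 1.79 in²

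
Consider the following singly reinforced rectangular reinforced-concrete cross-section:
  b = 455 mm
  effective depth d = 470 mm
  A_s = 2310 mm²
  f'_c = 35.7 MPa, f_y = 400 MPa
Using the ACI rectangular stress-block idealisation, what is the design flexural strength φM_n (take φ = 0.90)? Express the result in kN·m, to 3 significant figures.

φM_n ≈ 363 kN·m

T = A_s f_y = 2310 × 400 = 924000 N = 924 kN.
From C = T: a = T/(0.85 f'_c b) = 924000/(0.85 × 35.7 × 455) = 66.92 mm.
M_n = T(d − a/2) = 924 kN × (470 − 33.46) mm = 403.36 kN·m.
φM_n = 0.90 × 403.36 = 363.02 kN·m.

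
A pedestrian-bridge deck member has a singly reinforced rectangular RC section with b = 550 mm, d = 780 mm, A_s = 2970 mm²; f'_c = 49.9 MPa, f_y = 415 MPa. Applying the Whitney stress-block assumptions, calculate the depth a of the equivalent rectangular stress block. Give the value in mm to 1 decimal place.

a ≈ 52.8 mm

T = A_s f_y = 2970 × 415 = 1232550 N = 1232.55 kN.
Setting C = 0.85 f'_c a b equal to T: a = 1232550/(0.85 × 49.9 × 550) = 52.8 mm.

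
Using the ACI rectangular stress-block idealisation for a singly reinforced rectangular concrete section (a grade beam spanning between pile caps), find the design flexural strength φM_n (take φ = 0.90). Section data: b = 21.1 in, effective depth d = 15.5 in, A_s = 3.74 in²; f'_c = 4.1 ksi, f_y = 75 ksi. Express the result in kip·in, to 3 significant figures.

φM_n ≈ 3430 kip·in

T = A_s f_y = 3.74 × 75 = 280.5 kips.
a = T/(0.85 f'_c b) = 280.5/(0.85 × 4.1 × 21.1) = 3.815 in.
M_n = T(d − a/2) = 280.5 × (15.5 − 1.9075) = 3812.7 kip·in.
φM_n = 0.90 × 3812.7 = 3431.4 kip·in.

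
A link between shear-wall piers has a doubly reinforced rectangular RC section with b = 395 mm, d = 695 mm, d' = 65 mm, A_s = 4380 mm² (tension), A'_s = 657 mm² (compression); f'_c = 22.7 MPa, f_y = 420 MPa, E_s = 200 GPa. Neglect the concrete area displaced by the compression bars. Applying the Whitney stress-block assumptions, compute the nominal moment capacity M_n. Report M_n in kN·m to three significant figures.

Assume both tension and compression steel yield.
Net tension couple steel: A_s − A'_s = 3723 mm².
a = (A_s − A'_s) f_y / (0.85 f'_c b) = 1563660/(0.85 × 22.7 × 395) = 205.16 mm.
c = a/β₁ = 205.16/0.85 = 241.36 mm; ε'_s = 0.003(c − d')/c = 0.0022 ≥ f_y/E_s = 0.0021, so compression steel does yield.
M_n = (A_s − A'_s) f_y (d − a/2) + A'_s f_y (d − d') = [1563660 × (695 − 102.58) + 275940 × (695 − 65)] × 10⁻⁶ = 926.34 + 173.84 = 1100.18 kN·m.

M_n ≈ 1100 kN·m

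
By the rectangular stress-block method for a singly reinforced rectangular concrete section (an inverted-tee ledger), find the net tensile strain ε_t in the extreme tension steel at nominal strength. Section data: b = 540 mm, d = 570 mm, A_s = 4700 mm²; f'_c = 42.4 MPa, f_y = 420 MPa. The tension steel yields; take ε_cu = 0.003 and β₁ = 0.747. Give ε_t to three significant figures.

a = A_s f_y/(0.85 f'_c b) = 101.43 mm.
β₁ = 0.747, so c = a/β₁ = 101.43/0.747 = 135.78 mm.
From the linear strain diagram with ε_cu = 0.003: ε_t = 0.003 (d − c)/c = 0.003 × (570 − 135.78)/135.78 = 0.00959.
Since ε_t ≥ 0.005, the section is tension-controlled.

ε_t ≈ 0.00959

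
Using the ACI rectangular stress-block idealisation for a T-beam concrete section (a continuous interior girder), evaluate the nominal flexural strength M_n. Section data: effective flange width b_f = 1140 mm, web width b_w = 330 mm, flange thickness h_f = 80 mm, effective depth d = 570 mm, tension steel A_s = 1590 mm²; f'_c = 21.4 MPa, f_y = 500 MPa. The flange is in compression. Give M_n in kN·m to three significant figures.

M_n ≈ 438 kN·m

Tension: T = A_s f_y = 1590 × 500 = 795000 N.
Try a within the flange: a = T/(0.85 f'_c b_f) = 795000/(0.85 × 21.4 × 1140) = 38.34 mm.
Since a = 38.34 ≤ h_f = 80 mm, the stress block lies entirely in the flange; analyse as a rectangular beam of width b_f.
M_n = T(d − a/2) = 795000 × (570 − 19.17) = 437.91 × 10⁶ N·mm.
M_n = 437.91 kN·m.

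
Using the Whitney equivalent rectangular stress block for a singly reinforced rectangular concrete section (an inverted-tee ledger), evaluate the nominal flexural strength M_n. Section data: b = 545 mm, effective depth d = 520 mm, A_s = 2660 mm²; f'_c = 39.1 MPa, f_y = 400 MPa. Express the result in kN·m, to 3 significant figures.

M_n ≈ 522 kN·m

T = A_s f_y = 2660 × 400 = 1064000 N = 1064 kN.
From C = T: a = T/(0.85 f'_c b) = 1064000/(0.85 × 39.1 × 545) = 58.74 mm.
M_n = T(d − a/2) = 1064 kN × (520 − 29.37) mm = 522.03 kN·m.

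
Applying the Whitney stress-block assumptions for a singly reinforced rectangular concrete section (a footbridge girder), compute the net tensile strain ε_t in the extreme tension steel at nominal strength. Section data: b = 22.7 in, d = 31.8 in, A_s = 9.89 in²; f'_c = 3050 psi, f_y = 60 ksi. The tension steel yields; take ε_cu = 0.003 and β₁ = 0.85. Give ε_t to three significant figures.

ε_t ≈ 0.00504

a = A_s f_y/(0.85 f'_c b) = 10.083 in.
β₁ = 0.85, so c = a/β₁ = 10.083/0.85 = 11.862 in.
From the linear strain diagram with ε_cu = 0.003: ε_t = 0.003 (d − c)/c = 0.003 × (31.8 − 11.862)/11.862 = 0.00504.
Since ε_t ≥ 0.005, the section is tension-controlled.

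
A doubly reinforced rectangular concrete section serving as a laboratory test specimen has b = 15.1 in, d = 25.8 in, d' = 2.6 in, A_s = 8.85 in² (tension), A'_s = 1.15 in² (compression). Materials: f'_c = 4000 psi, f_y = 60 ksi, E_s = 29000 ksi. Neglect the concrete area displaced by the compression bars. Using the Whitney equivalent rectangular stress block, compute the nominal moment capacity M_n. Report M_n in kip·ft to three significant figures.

M_n ≈ 953 kip·ft

Assume both steels yield.
a = (A_s − A'_s) f_y/(0.85 f'_c b) = (8.85 − 1.15) × 60/(0.85 × 4 × 15.1) = 8.999 in.
c = a/β₁ = 8.999/0.85 = 10.587 in; ε'_s = 0.003(c − d')/c = 0.0023 ≥ ε_y = 0.0021, so the compression steel yields.
M_n = (A_s − A'_s) f_y (d − a/2) + A'_s f_y (d − d') = 462 × (25.8 − 4.4995) + 69 × (25.8 − 2.6) = 9840.8 + 1600.8 = 11441.6 kip·in = 11441.6/12 = 953.47 kip·ft.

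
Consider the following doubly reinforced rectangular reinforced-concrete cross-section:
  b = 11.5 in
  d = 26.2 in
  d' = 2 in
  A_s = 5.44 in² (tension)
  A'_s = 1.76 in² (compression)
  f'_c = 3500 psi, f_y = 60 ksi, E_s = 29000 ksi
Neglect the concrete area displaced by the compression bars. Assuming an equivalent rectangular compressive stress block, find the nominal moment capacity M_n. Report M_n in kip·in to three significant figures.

M_n ≈ 7630 kip·in

Assume both steels yield.
a = (A_s − A'_s) f_y/(0.85 f'_c b) = (5.44 − 1.76) × 60/(0.85 × 3.5 × 11.5) = 6.454 in.
c = a/β₁ = 6.454/0.85 = 7.593 in; ε'_s = 0.003(c − d')/c = 0.0022 ≥ ε_y = 0.0021, so the compression steel yields.
M_n = (A_s − A'_s) f_y (d − a/2) + A'_s f_y (d − d') = 220.8 × (26.2 − 3.227) + 105.6 × (26.2 − 2) = 5072.4 + 2555.5 = 7627.9 kip·in.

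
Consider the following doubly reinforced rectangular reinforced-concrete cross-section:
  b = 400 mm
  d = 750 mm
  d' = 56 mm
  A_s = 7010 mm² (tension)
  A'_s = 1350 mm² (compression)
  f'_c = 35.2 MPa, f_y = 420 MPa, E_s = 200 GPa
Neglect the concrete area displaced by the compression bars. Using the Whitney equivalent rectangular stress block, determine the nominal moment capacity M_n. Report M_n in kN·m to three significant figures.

M_n ≈ 1940 kN·m

Assume both tension and compression steel yield.
Net tension couple steel: A_s − A'_s = 5660 mm².
a = (A_s − A'_s) f_y / (0.85 f'_c b) = 2377200/(0.85 × 35.2 × 400) = 198.63 mm.
c = a/β₁ = 198.63/0.799 = 248.60 mm; ε'_s = 0.003(c − d')/c = 0.0023 ≥ f_y/E_s = 0.0021, so compression steel does yield.
M_n = (A_s − A'_s) f_y (d − a/2) + A'_s f_y (d − d') = [2377200 × (750 − 99.315) + 567000 × (750 − 56)] × 10⁻⁶ = 1546.81 + 393.50 = 1940.31 kN·m.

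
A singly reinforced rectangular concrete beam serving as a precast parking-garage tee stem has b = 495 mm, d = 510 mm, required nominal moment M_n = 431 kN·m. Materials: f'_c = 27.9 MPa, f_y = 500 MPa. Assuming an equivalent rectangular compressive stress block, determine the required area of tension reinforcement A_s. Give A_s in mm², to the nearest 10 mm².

With M_n = 0.85 f'_c a b (d − a/2), solve the quadratic for a:
a = d − √(d² − 2M_n/(0.85 f'_c b)) = 510 − √(510² − 2 × 431×10⁶/(0.85 × 27.9 × 495)) = 77.95 mm.
A_s = 0.85 f'_c a b / f_y = 0.85 × 27.9 × 77.95 × 495 / 500 = 1830.1 mm².

A_s ≈ 1830 mm²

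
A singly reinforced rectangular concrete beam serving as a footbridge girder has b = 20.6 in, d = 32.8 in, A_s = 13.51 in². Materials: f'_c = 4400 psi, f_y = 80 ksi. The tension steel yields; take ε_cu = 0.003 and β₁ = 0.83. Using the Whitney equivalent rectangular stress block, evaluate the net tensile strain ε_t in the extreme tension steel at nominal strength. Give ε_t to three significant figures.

a = A_s f_y/(0.85 f'_c b) = 14.028 in.
β₁ = 0.83, so c = a/β₁ = 14.028/0.83 = 16.901 in.
From the linear strain diagram with ε_cu = 0.003: ε_t = 0.003 (d − c)/c = 0.003 × (32.8 − 16.901)/16.901 = 0.00282.
ε_t < 0.004 — the section is over-reinforced for flexure under ACI limits.

ε_t ≈ 0.00282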